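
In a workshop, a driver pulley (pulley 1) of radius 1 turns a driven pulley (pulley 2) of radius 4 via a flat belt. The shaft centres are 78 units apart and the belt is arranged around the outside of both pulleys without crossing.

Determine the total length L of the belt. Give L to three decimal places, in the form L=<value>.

L=171.823

open belt: β = asin((r2−r1)/C) = asin(3/78) = 2.2042°
wrap1 = π − 2β = 175.5915°
wrap2 = π + 2β = 184.4085°
tangent length = C·cosβ = 77.9423
L = r1·wrap1 + r2·wrap2 + 2·C·cosβ = 1·3.0647 + 4·3.2185 + 2·77.9423 = 171.8234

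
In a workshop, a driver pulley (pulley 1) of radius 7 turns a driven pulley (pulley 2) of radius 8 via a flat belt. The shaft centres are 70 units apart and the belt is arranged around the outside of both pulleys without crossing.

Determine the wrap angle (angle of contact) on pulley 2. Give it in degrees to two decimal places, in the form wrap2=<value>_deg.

wrap2=181.64_deg

open belt: β = asin((r2−r1)/C) = asin(1/70) = 0.8185°
wrap1 = π − 2β = 178.3629°
wrap2 = π + 2β = 181.6371°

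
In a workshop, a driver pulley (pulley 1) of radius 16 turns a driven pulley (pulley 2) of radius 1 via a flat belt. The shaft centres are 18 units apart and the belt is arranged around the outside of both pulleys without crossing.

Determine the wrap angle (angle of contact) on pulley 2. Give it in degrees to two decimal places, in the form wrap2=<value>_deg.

wrap2=67.11_deg

open belt: β = asin((r2−r1)/C) = asin(-15/18) = -56.4427°
wrap1 = π − 2β = 292.8854°
wrap2 = π + 2β = 67.1146°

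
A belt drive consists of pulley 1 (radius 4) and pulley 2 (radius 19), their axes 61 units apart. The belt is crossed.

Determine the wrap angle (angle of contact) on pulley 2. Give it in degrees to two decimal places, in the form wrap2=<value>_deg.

crossed belt: β = asin((r1+r2)/C) = asin(23/61) = 22.1510°
wrap1 = wrap2 = π + 2β = 224.3020°

wrap2=224.30_deg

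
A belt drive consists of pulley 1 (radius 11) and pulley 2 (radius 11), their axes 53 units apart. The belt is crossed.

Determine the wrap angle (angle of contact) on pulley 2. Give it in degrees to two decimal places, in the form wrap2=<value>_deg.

wrap2=229.05_deg

crossed belt: β = asin((r1+r2)/C) = asin(22/53) = 24.5253°
wrap1 = wrap2 = π + 2β = 229.0505°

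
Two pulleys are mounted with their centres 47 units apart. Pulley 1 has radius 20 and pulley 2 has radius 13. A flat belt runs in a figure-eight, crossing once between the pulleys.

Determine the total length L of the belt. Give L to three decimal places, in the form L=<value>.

L=221.979

crossed belt: β = asin((r1+r2)/C) = asin(33/47) = 44.5980°
wrap1 = wrap2 = π + 2β = 269.1959°
tangent length = C·cosβ = 33.4664
L = (r1+r2)·wrap + 2·C·cosβ = 33·4.6984 + 2·33.4664 = 221.9785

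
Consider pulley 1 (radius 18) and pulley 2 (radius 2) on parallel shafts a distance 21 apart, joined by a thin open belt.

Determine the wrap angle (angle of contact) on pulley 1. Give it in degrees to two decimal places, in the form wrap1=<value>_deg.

wrap1=279.26_deg

open belt: β = asin((r2−r1)/C) = asin(-16/21) = -49.6324°
wrap1 = π − 2β = 279.2648°
wrap2 = π + 2β = 80.7352°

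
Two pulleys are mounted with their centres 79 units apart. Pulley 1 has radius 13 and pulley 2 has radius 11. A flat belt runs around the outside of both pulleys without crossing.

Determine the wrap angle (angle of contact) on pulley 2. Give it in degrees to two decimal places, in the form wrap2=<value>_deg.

wrap2=177.10_deg

open belt: β = asin((r2−r1)/C) = asin(-2/79) = -1.4507°
wrap1 = π − 2β = 182.9014°
wrap2 = π + 2β = 177.0986°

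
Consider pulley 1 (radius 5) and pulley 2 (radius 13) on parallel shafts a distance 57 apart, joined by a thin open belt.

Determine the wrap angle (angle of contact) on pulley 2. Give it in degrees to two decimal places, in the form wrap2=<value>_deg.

wrap2=196.14_deg

open belt: β = asin((r2−r1)/C) = asin(8/57) = 8.0682°
wrap1 = π − 2β = 163.8637°
wrap2 = π + 2β = 196.1363°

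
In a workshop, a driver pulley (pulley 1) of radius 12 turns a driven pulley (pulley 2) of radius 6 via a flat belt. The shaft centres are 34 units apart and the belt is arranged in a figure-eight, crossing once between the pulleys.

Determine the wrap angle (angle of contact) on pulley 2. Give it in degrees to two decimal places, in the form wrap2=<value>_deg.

crossed belt: β = asin((r1+r2)/C) = asin(18/34) = 31.9657°
wrap1 = wrap2 = π + 2β = 243.9314°

wrap2=243.93_deg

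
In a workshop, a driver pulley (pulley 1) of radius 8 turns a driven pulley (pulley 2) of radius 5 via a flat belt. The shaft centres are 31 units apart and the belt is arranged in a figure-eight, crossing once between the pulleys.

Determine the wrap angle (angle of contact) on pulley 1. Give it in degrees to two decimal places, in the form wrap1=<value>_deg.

wrap1=229.59_deg

crossed belt: β = asin((r1+r2)/C) = asin(13/31) = 24.7939°
wrap1 = wrap2 = π + 2β = 229.5877°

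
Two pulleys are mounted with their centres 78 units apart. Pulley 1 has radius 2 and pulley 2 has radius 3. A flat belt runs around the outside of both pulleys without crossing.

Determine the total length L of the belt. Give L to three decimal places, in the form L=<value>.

L=171.721

open belt: β = asin((r2−r1)/C) = asin(1/78) = 0.7346°
wrap1 = π − 2β = 178.5308°
wrap2 = π + 2β = 181.4692°
tangent length = C·cosβ = 77.9936
L = r1·wrap1 + r2·wrap2 + 2·C·cosβ = 2·3.1160 + 3·3.1672 + 2·77.9936 = 171.7208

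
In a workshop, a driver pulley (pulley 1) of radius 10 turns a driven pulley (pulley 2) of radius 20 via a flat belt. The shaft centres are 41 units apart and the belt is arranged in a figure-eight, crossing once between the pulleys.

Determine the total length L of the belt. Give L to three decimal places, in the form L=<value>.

L=199.390

crossed belt: β = asin((r1+r2)/C) = asin(30/41) = 47.0297°
wrap1 = wrap2 = π + 2β = 274.0594°
tangent length = C·cosβ = 27.9464
L = (r1+r2)·wrap + 2·C·cosβ = 30·4.7832 + 2·27.9464 = 199.3899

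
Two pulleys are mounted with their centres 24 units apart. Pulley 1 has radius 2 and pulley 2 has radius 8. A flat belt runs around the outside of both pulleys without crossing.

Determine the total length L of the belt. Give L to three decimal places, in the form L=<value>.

L=80.924

open belt: β = asin((r2−r1)/C) = asin(6/24) = 14.4775°
wrap1 = π − 2β = 151.0450°
wrap2 = π + 2β = 208.9550°
tangent length = C·cosβ = 23.2379
L = r1·wrap1 + r2·wrap2 + 2·C·cosβ = 2·2.6362 + 8·3.6470 + 2·23.2379 = 80.9239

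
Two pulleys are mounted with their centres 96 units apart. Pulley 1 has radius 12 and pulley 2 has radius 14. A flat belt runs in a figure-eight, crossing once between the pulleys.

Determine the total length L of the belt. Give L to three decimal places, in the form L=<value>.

crossed belt: β = asin((r1+r2)/C) = asin(26/96) = 15.7139°
wrap1 = wrap2 = π + 2β = 211.4277°
tangent length = C·cosβ = 92.4121
L = (r1+r2)·wrap + 2·C·cosβ = 26·3.6901 + 2·92.4121 = 280.7671

L=280.767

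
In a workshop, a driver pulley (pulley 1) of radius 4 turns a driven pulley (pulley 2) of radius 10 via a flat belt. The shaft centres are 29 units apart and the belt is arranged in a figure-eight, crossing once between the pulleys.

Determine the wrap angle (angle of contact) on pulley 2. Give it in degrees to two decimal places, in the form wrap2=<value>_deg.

crossed belt: β = asin((r1+r2)/C) = asin(14/29) = 28.8657°
wrap1 = wrap2 = π + 2β = 237.7315°

wrap2=237.73_deg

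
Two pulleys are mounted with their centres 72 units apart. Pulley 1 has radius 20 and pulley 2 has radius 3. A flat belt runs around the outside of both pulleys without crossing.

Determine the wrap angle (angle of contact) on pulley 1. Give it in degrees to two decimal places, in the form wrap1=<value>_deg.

wrap1=207.31_deg

open belt: β = asin((r2−r1)/C) = asin(-17/72) = -13.6571°
wrap1 = π − 2β = 207.3143°
wrap2 = π + 2β = 152.6857°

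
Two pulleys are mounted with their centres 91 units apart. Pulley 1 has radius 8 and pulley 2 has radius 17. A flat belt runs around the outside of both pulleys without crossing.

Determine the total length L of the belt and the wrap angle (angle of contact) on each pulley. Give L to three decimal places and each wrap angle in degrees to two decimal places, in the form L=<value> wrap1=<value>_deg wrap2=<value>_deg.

open belt: β = asin((r2−r1)/C) = asin(9/91) = 5.6759°
wrap1 = π − 2β = 168.6482°
wrap2 = π + 2β = 191.3518°
tangent length = C·cosβ = 90.5539
L = r1·wrap1 + r2·wrap2 + 2·C·cosβ = 8·2.9435 + 17·3.3397 + 2·90.5539 = 261.4307

L=261.431 wrap1=168.65_deg wrap2=191.35_deg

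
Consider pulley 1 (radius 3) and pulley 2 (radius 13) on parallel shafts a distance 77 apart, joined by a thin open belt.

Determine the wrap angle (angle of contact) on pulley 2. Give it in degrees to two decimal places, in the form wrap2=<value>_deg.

open belt: β = asin((r2−r1)/C) = asin(10/77) = 7.4621°
wrap1 = π − 2β = 165.0758°
wrap2 = π + 2β = 194.9242°

wrap2=194.92_deg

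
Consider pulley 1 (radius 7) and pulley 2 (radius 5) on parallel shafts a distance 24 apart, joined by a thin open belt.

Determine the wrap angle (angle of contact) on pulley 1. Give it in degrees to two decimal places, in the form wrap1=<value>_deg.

wrap1=189.56_deg

open belt: β = asin((r2−r1)/C) = asin(-2/24) = -4.7802°
wrap1 = π − 2β = 189.5604°
wrap2 = π + 2β = 170.4396°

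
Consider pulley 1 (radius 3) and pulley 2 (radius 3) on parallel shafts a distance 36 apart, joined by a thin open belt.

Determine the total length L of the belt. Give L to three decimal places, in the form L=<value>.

open belt: β = asin((r2−r1)/C) = asin(0/36) = 0.0000°
wrap1 = π − 2β = 180.0000°
wrap2 = π + 2β = 180.0000°
tangent length = C·cosβ = 36.0000
L = r1·wrap1 + r2·wrap2 + 2·C·cosβ = 3·3.1416 + 3·3.1416 + 2·36.0000 = 90.8496

L=90.850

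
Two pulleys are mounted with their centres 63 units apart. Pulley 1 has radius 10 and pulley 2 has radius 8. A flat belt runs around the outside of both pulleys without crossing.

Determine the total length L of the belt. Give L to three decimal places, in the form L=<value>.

L=182.612

open belt: β = asin((r2−r1)/C) = asin(-2/63) = -1.8192°
wrap1 = π − 2β = 183.6384°
wrap2 = π + 2β = 176.3616°
tangent length = C·cosβ = 62.9682
L = r1·wrap1 + r2·wrap2 + 2·C·cosβ = 10·3.2051 + 8·3.0781 + 2·62.9682 = 182.6122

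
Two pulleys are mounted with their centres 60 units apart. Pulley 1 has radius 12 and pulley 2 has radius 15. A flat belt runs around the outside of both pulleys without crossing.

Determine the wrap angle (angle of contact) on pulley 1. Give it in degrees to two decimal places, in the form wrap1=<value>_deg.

open belt: β = asin((r2−r1)/C) = asin(3/60) = 2.8660°
wrap1 = π − 2β = 174.2680°
wrap2 = π + 2β = 185.7320°

wrap1=174.27_deg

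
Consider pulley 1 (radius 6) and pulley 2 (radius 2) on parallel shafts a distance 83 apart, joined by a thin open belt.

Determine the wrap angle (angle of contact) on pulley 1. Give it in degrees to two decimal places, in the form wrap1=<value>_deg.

wrap1=185.52_deg

open belt: β = asin((r2−r1)/C) = asin(-4/83) = -2.7623°
wrap1 = π − 2β = 185.5246°
wrap2 = π + 2β = 174.4754°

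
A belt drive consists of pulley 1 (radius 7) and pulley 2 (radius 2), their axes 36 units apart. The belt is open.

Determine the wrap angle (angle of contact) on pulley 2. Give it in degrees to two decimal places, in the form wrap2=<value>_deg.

wrap2=164.03_deg

open belt: β = asin((r2−r1)/C) = asin(-5/36) = -7.9836°
wrap1 = π − 2β = 195.9671°
wrap2 = π + 2β = 164.0329°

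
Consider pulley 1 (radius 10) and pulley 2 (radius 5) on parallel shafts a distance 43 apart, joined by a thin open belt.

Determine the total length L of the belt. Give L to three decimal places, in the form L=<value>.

open belt: β = asin((r2−r1)/C) = asin(-5/43) = -6.6774°
wrap1 = π − 2β = 193.3548°
wrap2 = π + 2β = 166.6452°
tangent length = C·cosβ = 42.7083
L = r1·wrap1 + r2·wrap2 + 2·C·cosβ = 10·3.3747 + 5·2.9085 + 2·42.7083 = 133.7059

L=133.706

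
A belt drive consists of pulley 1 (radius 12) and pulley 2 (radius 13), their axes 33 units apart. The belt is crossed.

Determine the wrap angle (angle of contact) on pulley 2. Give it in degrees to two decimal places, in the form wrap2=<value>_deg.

crossed belt: β = asin((r1+r2)/C) = asin(25/33) = 49.2509°
wrap1 = wrap2 = π + 2β = 278.5019°

wrap2=278.50_deg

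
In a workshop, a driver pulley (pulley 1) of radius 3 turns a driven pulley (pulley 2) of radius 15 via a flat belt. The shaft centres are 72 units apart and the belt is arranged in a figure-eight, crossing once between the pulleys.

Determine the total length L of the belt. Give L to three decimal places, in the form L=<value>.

L=205.073

crossed belt: β = asin((r1+r2)/C) = asin(18/72) = 14.4775°
wrap1 = wrap2 = π + 2β = 208.9550°
tangent length = C·cosβ = 69.7137
L = (r1+r2)·wrap + 2·C·cosβ = 18·3.6470 + 2·69.7137 = 205.0726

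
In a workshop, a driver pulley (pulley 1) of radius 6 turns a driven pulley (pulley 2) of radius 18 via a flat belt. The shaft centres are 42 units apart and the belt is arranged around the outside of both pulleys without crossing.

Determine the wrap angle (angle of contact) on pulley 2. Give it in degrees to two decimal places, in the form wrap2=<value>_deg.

open belt: β = asin((r2−r1)/C) = asin(12/42) = 16.6015°
wrap1 = π − 2β = 146.7969°
wrap2 = π + 2β = 213.2031°

wrap2=213.20_deg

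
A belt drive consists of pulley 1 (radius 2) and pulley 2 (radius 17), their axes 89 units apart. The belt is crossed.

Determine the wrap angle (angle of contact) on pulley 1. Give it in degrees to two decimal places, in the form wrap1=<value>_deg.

crossed belt: β = asin((r1+r2)/C) = asin(19/89) = 12.3266°
wrap1 = wrap2 = π + 2β = 204.6531°

wrap1=204.65_deg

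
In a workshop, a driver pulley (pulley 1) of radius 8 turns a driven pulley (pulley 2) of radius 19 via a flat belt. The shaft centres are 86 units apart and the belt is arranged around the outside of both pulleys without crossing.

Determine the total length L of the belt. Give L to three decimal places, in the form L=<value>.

open belt: β = asin((r2−r1)/C) = asin(11/86) = 7.3487°
wrap1 = π − 2β = 165.3027°
wrap2 = π + 2β = 194.6973°
tangent length = C·cosβ = 85.2936
L = r1·wrap1 + r2·wrap2 + 2·C·cosβ = 8·2.8851 + 19·3.3981 + 2·85.2936 = 258.2319

L=258.232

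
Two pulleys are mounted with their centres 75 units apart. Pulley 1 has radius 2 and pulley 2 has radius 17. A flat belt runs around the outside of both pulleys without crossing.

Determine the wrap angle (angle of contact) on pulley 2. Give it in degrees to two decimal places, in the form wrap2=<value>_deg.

open belt: β = asin((r2−r1)/C) = asin(15/75) = 11.5370°
wrap1 = π − 2β = 156.9261°
wrap2 = π + 2β = 203.0739°

wrap2=203.07_deg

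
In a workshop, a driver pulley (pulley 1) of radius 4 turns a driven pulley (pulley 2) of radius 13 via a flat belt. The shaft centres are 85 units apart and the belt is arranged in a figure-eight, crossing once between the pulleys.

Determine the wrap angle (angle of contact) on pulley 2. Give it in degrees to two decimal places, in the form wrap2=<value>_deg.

crossed belt: β = asin((r1+r2)/C) = asin(17/85) = 11.5370°
wrap1 = wrap2 = π + 2β = 203.0739°

wrap2=203.07_deg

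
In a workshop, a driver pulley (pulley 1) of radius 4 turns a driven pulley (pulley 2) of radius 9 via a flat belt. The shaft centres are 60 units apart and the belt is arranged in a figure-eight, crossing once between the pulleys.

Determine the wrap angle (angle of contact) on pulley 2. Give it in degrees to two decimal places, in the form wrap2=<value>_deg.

wrap2=205.03_deg

crossed belt: β = asin((r1+r2)/C) = asin(13/60) = 12.5133°
wrap1 = wrap2 = π + 2β = 205.0267°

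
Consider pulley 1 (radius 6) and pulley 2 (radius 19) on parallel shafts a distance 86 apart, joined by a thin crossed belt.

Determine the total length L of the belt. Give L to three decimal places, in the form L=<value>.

L=257.860

crossed belt: β = asin((r1+r2)/C) = asin(25/86) = 16.8997°
wrap1 = wrap2 = π + 2β = 213.7995°
tangent length = C·cosβ = 82.2861
L = (r1+r2)·wrap + 2·C·cosβ = 25·3.7315 + 2·82.2861 = 257.8598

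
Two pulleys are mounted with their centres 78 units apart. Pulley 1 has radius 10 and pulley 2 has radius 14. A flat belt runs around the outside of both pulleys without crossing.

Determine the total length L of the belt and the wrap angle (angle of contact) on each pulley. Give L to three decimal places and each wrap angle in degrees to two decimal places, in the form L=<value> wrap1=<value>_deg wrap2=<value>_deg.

L=231.603 wrap1=174.12_deg wrap2=185.88_deg

open belt: β = asin((r2−r1)/C) = asin(4/78) = 2.9395°
wrap1 = π − 2β = 174.1209°
wrap2 = π + 2β = 185.8791°
tangent length = C·cosβ = 77.8974
L = r1·wrap1 + r2·wrap2 + 2·C·cosβ = 10·3.0390 + 14·3.2442 + 2·77.8974 = 231.6034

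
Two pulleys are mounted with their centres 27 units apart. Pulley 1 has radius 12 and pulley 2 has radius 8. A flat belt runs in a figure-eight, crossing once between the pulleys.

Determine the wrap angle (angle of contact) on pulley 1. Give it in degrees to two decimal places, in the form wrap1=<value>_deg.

wrap1=275.59_deg

crossed belt: β = asin((r1+r2)/C) = asin(20/27) = 47.7946°
wrap1 = wrap2 = π + 2β = 275.5891°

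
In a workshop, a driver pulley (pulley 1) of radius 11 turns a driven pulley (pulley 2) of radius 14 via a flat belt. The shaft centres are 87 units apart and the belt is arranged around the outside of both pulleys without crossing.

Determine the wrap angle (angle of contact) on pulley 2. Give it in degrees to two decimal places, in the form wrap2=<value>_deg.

wrap2=183.95_deg

open belt: β = asin((r2−r1)/C) = asin(3/87) = 1.9761°
wrap1 = π − 2β = 176.0478°
wrap2 = π + 2β = 183.9522°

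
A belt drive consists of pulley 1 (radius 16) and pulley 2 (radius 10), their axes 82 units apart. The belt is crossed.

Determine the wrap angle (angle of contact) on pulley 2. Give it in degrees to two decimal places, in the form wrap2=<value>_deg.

wrap2=216.97_deg

crossed belt: β = asin((r1+r2)/C) = asin(26/82) = 18.4860°
wrap1 = wrap2 = π + 2β = 216.9720°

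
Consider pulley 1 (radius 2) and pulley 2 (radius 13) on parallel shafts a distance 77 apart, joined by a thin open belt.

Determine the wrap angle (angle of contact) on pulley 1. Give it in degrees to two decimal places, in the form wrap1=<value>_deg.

open belt: β = asin((r2−r1)/C) = asin(11/77) = 8.2132°
wrap1 = π − 2β = 163.5736°
wrap2 = π + 2β = 196.4264°

wrap1=163.57_deg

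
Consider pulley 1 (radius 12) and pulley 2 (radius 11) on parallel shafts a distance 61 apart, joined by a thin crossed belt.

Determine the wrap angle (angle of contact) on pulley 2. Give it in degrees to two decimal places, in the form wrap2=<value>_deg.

crossed belt: β = asin((r1+r2)/C) = asin(23/61) = 22.1510°
wrap1 = wrap2 = π + 2β = 224.3020°

wrap2=224.30_deg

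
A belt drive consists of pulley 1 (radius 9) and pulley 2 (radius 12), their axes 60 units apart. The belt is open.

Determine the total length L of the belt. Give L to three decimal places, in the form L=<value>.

L=186.123

open belt: β = asin((r2−r1)/C) = asin(3/60) = 2.8660°
wrap1 = π − 2β = 174.2680°
wrap2 = π + 2β = 185.7320°
tangent length = C·cosβ = 59.9250
L = r1·wrap1 + r2·wrap2 + 2·C·cosβ = 9·3.0416 + 12·3.2416 + 2·59.9250 = 186.1235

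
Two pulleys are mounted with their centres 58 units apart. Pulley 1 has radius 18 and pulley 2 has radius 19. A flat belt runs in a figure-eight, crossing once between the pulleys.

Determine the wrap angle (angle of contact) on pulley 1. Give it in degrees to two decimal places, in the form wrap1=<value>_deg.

wrap1=259.28_deg

crossed belt: β = asin((r1+r2)/C) = asin(37/58) = 39.6377°
wrap1 = wrap2 = π + 2β = 259.2754°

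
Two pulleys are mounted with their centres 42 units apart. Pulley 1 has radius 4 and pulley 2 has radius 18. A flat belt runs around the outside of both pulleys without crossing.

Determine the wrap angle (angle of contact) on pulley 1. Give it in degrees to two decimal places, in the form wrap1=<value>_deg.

wrap1=141.06_deg

open belt: β = asin((r2−r1)/C) = asin(14/42) = 19.4712°
wrap1 = π − 2β = 141.0576°
wrap2 = π + 2β = 218.9424°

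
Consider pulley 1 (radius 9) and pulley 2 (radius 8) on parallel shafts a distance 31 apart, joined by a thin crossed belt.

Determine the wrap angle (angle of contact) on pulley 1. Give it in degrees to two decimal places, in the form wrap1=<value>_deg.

crossed belt: β = asin((r1+r2)/C) = asin(17/31) = 33.2564°
wrap1 = wrap2 = π + 2β = 246.5129°

wrap1=246.51_deg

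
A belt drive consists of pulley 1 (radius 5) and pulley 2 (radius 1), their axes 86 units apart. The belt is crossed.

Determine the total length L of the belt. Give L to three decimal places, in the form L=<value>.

crossed belt: β = asin((r1+r2)/C) = asin(6/86) = 4.0006°
wrap1 = wrap2 = π + 2β = 188.0013°
tangent length = C·cosβ = 85.7904
L = (r1+r2)·wrap + 2·C·cosβ = 6·3.2812 + 2·85.7904 = 191.2683

L=191.268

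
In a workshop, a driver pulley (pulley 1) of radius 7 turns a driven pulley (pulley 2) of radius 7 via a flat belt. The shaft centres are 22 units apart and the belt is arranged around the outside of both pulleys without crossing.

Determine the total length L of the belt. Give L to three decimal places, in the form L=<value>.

L=87.982

open belt: β = asin((r2−r1)/C) = asin(0/22) = 0.0000°
wrap1 = π − 2β = 180.0000°
wrap2 = π + 2β = 180.0000°
tangent length = C·cosβ = 22.0000
L = r1·wrap1 + r2·wrap2 + 2·C·cosβ = 7·3.1416 + 7·3.1416 + 2·22.0000 = 87.9823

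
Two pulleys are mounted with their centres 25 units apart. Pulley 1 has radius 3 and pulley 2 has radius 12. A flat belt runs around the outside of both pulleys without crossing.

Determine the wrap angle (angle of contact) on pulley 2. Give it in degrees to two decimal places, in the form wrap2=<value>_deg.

wrap2=222.20_deg

open belt: β = asin((r2−r1)/C) = asin(9/25) = 21.1002°
wrap1 = π − 2β = 137.7996°
wrap2 = π + 2β = 222.2004°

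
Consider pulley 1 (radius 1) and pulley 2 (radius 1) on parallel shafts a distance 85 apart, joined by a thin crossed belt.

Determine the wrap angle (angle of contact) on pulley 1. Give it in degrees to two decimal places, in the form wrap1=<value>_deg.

crossed belt: β = asin((r1+r2)/C) = asin(2/85) = 1.3483°
wrap1 = wrap2 = π + 2β = 182.6965°

wrap1=182.70_deg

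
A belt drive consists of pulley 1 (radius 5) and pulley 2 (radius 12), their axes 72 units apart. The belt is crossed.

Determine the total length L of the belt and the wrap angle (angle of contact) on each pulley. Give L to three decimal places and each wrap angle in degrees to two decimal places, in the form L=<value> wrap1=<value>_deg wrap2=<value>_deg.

L=201.440 wrap1=207.31_deg wrap2=207.31_deg

crossed belt: β = asin((r1+r2)/C) = asin(17/72) = 13.6571°
wrap1 = wrap2 = π + 2β = 207.3143°
tangent length = C·cosβ = 69.9643
L = (r1+r2)·wrap + 2·C·cosβ = 17·3.6183 + 2·69.9643 = 201.4399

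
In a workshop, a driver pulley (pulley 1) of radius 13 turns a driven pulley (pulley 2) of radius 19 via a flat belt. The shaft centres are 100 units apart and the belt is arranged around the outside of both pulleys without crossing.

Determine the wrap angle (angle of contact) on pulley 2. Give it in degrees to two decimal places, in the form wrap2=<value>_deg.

wrap2=186.88_deg

open belt: β = asin((r2−r1)/C) = asin(6/100) = 3.4398°
wrap1 = π − 2β = 173.1204°
wrap2 = π + 2β = 186.8796°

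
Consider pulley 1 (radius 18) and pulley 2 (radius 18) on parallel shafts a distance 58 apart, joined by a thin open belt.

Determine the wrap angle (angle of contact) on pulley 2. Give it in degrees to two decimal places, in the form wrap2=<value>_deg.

wrap2=180.00_deg

open belt: β = asin((r2−r1)/C) = asin(0/58) = 0.0000°
wrap1 = π − 2β = 180.0000°
wrap2 = π + 2β = 180.0000°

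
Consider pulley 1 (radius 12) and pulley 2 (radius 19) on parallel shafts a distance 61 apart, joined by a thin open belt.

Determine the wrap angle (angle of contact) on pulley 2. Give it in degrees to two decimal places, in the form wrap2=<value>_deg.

wrap2=193.18_deg

open belt: β = asin((r2−r1)/C) = asin(7/61) = 6.5894°
wrap1 = π − 2β = 166.8211°
wrap2 = π + 2β = 193.1789°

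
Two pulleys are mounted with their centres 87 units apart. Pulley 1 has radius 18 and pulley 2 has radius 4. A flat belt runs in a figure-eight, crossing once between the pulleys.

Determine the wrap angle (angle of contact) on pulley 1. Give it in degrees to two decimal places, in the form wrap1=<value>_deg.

crossed belt: β = asin((r1+r2)/C) = asin(22/87) = 14.6476°
wrap1 = wrap2 = π + 2β = 209.2952°

wrap1=209.30_deg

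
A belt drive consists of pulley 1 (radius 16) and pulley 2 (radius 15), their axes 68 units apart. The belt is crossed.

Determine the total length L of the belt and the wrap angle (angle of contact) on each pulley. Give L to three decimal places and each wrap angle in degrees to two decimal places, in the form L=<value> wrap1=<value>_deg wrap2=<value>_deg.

L=247.783 wrap1=234.24_deg wrap2=234.24_deg

crossed belt: β = asin((r1+r2)/C) = asin(31/68) = 27.1217°
wrap1 = wrap2 = π + 2β = 234.2434°
tangent length = C·cosβ = 60.5227
L = (r1+r2)·wrap + 2·C·cosβ = 31·4.0883 + 2·60.5227 = 247.7833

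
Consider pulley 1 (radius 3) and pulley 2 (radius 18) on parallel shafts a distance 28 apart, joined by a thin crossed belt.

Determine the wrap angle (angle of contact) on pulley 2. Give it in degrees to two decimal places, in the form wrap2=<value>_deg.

wrap2=277.18_deg

crossed belt: β = asin((r1+r2)/C) = asin(21/28) = 48.5904°
wrap1 = wrap2 = π + 2β = 277.1808°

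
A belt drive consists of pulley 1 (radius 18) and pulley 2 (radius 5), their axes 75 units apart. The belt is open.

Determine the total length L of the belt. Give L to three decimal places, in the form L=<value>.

open belt: β = asin((r2−r1)/C) = asin(-13/75) = -9.9817°
wrap1 = π − 2β = 199.9634°
wrap2 = π + 2β = 160.0366°
tangent length = C·cosβ = 73.8647
L = r1·wrap1 + r2·wrap2 + 2·C·cosβ = 18·3.4900 + 5·2.7932 + 2·73.8647 = 224.5157

L=224.516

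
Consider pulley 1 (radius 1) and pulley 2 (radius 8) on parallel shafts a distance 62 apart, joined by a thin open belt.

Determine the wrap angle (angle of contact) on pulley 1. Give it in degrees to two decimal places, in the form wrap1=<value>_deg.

wrap1=167.03_deg

open belt: β = asin((r2−r1)/C) = asin(7/62) = 6.4827°
wrap1 = π − 2β = 167.0346°
wrap2 = π + 2β = 192.9654°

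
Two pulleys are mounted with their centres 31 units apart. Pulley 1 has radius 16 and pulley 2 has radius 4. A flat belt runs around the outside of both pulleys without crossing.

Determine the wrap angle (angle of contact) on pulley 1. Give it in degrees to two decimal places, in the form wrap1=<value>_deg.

open belt: β = asin((r2−r1)/C) = asin(-12/31) = -22.7740°
wrap1 = π − 2β = 225.5479°
wrap2 = π + 2β = 134.4521°

wrap1=225.55_deg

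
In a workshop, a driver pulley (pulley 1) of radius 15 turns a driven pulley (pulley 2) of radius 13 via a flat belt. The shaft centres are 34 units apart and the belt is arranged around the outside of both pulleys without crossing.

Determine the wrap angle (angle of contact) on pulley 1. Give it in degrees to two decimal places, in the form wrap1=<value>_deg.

wrap1=186.74_deg

open belt: β = asin((r2−r1)/C) = asin(-2/34) = -3.3723°
wrap1 = π − 2β = 186.7446°
wrap2 = π + 2β = 173.2554°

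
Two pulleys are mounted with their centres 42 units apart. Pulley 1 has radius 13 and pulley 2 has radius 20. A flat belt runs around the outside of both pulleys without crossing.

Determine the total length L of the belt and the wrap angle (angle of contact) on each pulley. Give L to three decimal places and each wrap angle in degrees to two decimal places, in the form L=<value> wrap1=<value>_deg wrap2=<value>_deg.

L=188.842 wrap1=160.81_deg wrap2=199.19_deg

open belt: β = asin((r2−r1)/C) = asin(7/42) = 9.5941°
wrap1 = π − 2β = 160.8119°
wrap2 = π + 2β = 199.1881°
tangent length = C·cosβ = 41.4126
L = r1·wrap1 + r2·wrap2 + 2·C·cosβ = 13·2.8067 + 20·3.4765 + 2·41.4126 = 188.8419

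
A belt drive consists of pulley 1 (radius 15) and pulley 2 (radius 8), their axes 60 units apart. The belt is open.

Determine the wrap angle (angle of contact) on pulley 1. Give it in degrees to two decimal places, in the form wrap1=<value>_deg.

open belt: β = asin((r2−r1)/C) = asin(-7/60) = -6.6998°
wrap1 = π − 2β = 193.3995°
wrap2 = π + 2β = 166.6005°

wrap1=193.40_deg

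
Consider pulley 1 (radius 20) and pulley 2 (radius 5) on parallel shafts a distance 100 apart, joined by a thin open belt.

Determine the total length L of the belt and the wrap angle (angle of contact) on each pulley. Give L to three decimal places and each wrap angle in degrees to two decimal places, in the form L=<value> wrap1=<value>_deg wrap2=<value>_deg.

open belt: β = asin((r2−r1)/C) = asin(-15/100) = -8.6269°
wrap1 = π − 2β = 197.2539°
wrap2 = π + 2β = 162.7461°
tangent length = C·cosβ = 98.8686
L = r1·wrap1 + r2·wrap2 + 2·C·cosβ = 20·3.4427 + 5·2.8405 + 2·98.8686 = 280.7941

L=280.794 wrap1=197.25_deg wrap2=162.75_deg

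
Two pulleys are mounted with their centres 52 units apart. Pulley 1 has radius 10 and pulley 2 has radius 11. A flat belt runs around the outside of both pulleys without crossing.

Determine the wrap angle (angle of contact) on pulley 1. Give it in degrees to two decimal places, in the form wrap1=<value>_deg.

wrap1=177.80_deg

open belt: β = asin((r2−r1)/C) = asin(1/52) = 1.1019°
wrap1 = π − 2β = 177.7962°
wrap2 = π + 2β = 182.2038°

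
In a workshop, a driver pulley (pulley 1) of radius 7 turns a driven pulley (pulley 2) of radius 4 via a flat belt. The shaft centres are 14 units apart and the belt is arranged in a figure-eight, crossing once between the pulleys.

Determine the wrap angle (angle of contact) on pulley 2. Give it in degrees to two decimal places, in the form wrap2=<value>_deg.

wrap2=283.57_deg

crossed belt: β = asin((r1+r2)/C) = asin(11/14) = 51.7868°
wrap1 = wrap2 = π + 2β = 283.5736°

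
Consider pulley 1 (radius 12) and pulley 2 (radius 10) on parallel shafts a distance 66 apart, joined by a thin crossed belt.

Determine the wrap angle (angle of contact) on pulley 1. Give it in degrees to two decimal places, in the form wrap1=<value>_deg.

wrap1=218.94_deg

crossed belt: β = asin((r1+r2)/C) = asin(22/66) = 19.4712°
wrap1 = wrap2 = π + 2β = 218.9424°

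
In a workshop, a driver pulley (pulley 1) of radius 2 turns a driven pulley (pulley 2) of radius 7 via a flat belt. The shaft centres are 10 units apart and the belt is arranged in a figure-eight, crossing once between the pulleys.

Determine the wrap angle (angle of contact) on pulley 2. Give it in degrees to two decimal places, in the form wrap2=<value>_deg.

crossed belt: β = asin((r1+r2)/C) = asin(9/10) = 64.1581°
wrap1 = wrap2 = π + 2β = 308.3161°

wrap2=308.32_deg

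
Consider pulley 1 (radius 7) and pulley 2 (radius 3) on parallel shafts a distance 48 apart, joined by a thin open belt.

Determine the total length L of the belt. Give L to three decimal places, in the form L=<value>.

open belt: β = asin((r2−r1)/C) = asin(-4/48) = -4.7802°
wrap1 = π − 2β = 189.5604°
wrap2 = π + 2β = 170.4396°
tangent length = C·cosβ = 47.8330
L = r1·wrap1 + r2·wrap2 + 2·C·cosβ = 7·3.3085 + 3·2.9747 + 2·47.8330 = 127.7495

L=127.749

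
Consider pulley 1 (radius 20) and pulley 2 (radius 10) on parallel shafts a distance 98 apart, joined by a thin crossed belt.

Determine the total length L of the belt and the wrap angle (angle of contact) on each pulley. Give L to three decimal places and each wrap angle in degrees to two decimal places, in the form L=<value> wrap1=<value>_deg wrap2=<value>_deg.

crossed belt: β = asin((r1+r2)/C) = asin(30/98) = 17.8257°
wrap1 = wrap2 = π + 2β = 215.6514°
tangent length = C·cosβ = 93.2952
L = (r1+r2)·wrap + 2·C·cosβ = 30·3.7638 + 2·93.2952 = 299.5053

L=299.505 wrap1=215.65_deg wrap2=215.65_deg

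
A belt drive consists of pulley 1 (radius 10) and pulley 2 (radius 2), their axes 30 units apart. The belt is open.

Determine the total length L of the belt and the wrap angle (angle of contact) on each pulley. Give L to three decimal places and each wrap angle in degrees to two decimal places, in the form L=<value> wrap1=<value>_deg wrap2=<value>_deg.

L=99.845 wrap1=210.93_deg wrap2=149.07_deg

open belt: β = asin((r2−r1)/C) = asin(-8/30) = -15.4660°
wrap1 = π − 2β = 210.9320°
wrap2 = π + 2β = 149.0680°
tangent length = C·cosβ = 28.9137
L = r1·wrap1 + r2·wrap2 + 2·C·cosβ = 10·3.6815 + 2·2.6017 + 2·28.9137 = 99.8454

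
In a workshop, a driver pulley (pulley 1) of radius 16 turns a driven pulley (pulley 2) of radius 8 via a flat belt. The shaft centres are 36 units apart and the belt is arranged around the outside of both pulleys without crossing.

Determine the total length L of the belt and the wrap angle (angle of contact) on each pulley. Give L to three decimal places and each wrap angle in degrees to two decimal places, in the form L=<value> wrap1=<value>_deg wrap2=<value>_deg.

open belt: β = asin((r2−r1)/C) = asin(-8/36) = -12.8396°
wrap1 = π − 2β = 205.6792°
wrap2 = π + 2β = 154.3208°
tangent length = C·cosβ = 35.0999
L = r1·wrap1 + r2·wrap2 + 2·C·cosβ = 16·3.5898 + 8·2.6934 + 2·35.0999 = 149.1834

L=149.183 wrap1=205.68_deg wrap2=154.32_deg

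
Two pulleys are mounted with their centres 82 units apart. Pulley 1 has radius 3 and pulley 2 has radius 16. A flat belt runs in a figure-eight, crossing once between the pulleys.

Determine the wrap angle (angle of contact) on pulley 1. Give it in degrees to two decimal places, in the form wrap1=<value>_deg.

wrap1=206.80_deg

crossed belt: β = asin((r1+r2)/C) = asin(19/82) = 13.3976°
wrap1 = wrap2 = π + 2β = 206.7952°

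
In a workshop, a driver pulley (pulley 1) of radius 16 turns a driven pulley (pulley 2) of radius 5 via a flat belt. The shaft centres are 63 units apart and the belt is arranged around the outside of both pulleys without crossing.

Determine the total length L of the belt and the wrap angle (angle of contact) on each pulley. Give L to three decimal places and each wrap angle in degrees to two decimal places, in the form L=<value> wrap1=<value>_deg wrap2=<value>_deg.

L=193.899 wrap1=200.11_deg wrap2=159.89_deg

open belt: β = asin((r2−r1)/C) = asin(-11/63) = -10.0556°
wrap1 = π − 2β = 200.1111°
wrap2 = π + 2β = 159.8889°
tangent length = C·cosβ = 62.0322
L = r1·wrap1 + r2·wrap2 + 2·C·cosβ = 16·3.4926 + 5·2.7906 + 2·62.0322 = 193.8990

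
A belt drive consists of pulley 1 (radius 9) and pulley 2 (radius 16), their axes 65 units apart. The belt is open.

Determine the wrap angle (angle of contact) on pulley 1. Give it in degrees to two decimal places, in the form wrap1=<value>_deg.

open belt: β = asin((r2−r1)/C) = asin(7/65) = 6.1823°
wrap1 = π − 2β = 167.6354°
wrap2 = π + 2β = 192.3646°

wrap1=167.64_deg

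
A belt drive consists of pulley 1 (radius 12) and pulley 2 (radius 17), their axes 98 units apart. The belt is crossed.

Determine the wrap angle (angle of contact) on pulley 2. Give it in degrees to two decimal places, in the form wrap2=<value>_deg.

crossed belt: β = asin((r1+r2)/C) = asin(29/98) = 17.2126°
wrap1 = wrap2 = π + 2β = 214.4252°

wrap2=214.43_deg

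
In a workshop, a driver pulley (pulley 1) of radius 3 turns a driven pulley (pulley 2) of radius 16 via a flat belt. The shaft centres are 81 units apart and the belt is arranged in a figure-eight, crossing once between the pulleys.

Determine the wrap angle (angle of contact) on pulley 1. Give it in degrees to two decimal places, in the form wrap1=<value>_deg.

wrap1=207.13_deg

crossed belt: β = asin((r1+r2)/C) = asin(19/81) = 13.5662°
wrap1 = wrap2 = π + 2β = 207.1323°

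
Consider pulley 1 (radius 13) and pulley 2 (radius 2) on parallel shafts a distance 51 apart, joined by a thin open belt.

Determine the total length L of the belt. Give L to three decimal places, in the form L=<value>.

L=151.506

open belt: β = asin((r2−r1)/C) = asin(-11/51) = -12.4558°
wrap1 = π − 2β = 204.9116°
wrap2 = π + 2β = 155.0884°
tangent length = C·cosβ = 49.7996
L = r1·wrap1 + r2·wrap2 + 2·C·cosβ = 13·3.5764 + 2·2.7068 + 2·49.7996 = 151.5058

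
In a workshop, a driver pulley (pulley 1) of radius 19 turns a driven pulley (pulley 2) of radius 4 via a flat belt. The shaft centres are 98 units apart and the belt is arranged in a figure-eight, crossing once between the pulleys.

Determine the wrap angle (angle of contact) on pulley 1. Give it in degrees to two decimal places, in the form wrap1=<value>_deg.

wrap1=207.15_deg

crossed belt: β = asin((r1+r2)/C) = asin(23/98) = 13.5736°
wrap1 = wrap2 = π + 2β = 207.1472°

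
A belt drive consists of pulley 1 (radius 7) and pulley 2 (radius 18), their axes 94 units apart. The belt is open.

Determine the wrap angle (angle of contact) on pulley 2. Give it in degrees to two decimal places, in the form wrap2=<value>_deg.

open belt: β = asin((r2−r1)/C) = asin(11/94) = 6.7202°
wrap1 = π − 2β = 166.5596°
wrap2 = π + 2β = 193.4404°

wrap2=193.44_deg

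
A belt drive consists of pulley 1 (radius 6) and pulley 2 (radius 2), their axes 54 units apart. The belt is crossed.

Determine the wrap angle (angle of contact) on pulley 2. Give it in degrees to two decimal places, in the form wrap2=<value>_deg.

crossed belt: β = asin((r1+r2)/C) = asin(8/54) = 8.5196°
wrap1 = wrap2 = π + 2β = 197.0392°

wrap2=197.04_deg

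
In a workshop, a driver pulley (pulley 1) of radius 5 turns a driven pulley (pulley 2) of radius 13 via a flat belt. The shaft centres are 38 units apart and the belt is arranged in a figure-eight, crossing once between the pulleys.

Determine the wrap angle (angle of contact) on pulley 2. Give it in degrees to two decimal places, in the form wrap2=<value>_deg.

crossed belt: β = asin((r1+r2)/C) = asin(18/38) = 28.2737°
wrap1 = wrap2 = π + 2β = 236.5474°

wrap2=236.55_deg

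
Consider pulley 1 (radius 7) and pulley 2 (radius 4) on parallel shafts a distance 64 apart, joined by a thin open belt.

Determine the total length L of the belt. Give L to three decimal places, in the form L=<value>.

open belt: β = asin((r2−r1)/C) = asin(-3/64) = -2.6867°
wrap1 = π − 2β = 185.3734°
wrap2 = π + 2β = 174.6266°
tangent length = C·cosβ = 63.9296
L = r1·wrap1 + r2·wrap2 + 2·C·cosβ = 7·3.2354 + 4·3.0478 + 2·63.9296 = 162.6982

L=162.698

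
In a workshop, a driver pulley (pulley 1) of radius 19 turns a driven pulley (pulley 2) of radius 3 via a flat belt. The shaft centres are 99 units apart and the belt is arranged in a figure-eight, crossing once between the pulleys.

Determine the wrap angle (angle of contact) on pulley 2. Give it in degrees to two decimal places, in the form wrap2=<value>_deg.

wrap2=205.68_deg

crossed belt: β = asin((r1+r2)/C) = asin(22/99) = 12.8396°
wrap1 = wrap2 = π + 2β = 205.6792°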